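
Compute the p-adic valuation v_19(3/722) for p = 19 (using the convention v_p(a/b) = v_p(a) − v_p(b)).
v_19(3/722) = -2

Factor powers of 19 from the numerator and denominator of the reduced fraction: 3 = 19^0 · 3 and 722 = 19^2 · 2. Apply v_p(a/b) = v_p(a) − v_p(b): v_19(3/722) = 0 − 2 = -2.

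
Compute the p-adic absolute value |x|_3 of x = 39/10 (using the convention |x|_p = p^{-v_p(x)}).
|39/10|_3 = 1/3

Step 1 — compute v_3(x) by factoring powers of 3 out of the numerator and denominator: v_3(39/10) = 1. Step 2 — apply |x|_p = p^{-v_p(x)} = 3^{-1} = 1/3.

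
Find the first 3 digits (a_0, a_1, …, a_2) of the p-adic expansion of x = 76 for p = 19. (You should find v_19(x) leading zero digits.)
(a_0, …, a_2) = (0, 4, 0)

v_19(76) = 1, so a_0 = ... = a_0 = 0. Factor out: x = 19^1 · u with u = 4 a unit in ℤ_19. Expand u iteratively via a_{v+i} = u_i mod 19, u_{i+1} = (u_i − a_{v+i})/19:
  u_0 = 4;  a_1 = 4;  u_1 = (u_0 − 4)/19 = 0
  u_1 = 0;  a_2 = 0;  u_2 = (u_1 − 0)/19 = 0
Digits: (0, 4, 0).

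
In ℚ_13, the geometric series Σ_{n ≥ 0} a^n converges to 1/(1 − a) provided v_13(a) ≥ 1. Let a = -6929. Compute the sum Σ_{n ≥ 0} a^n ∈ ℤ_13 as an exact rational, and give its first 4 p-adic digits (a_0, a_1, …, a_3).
Σ a^n = 1/(1 − a) = 1/6930;  first 4 digits = (1, 0, 11, 9)

v_13(a) = 2 ≥ 1, so the series converges in ℤ_13 to 1/(1 − a) = 1/(1 − (-6929)) = 1/6930. Expand this rational in ℤ_13: compute digits iteratively via d_i = x_i mod 13, x_{i+1} = (x_i − d_i)/13. The first 4 digits are (1, 0, 11, 9).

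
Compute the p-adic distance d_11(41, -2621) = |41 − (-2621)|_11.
d_11(41, -2621) = 1/1331

Step 1 — x − y = 41 − (-2621) = 2662. Step 2 — v_11(2662) = 3 (factor: 2662 = (11^3 · 2); the sign does not affect v_p). Step 3 — |x − y|_11 = 11^{-3} = 1/1331.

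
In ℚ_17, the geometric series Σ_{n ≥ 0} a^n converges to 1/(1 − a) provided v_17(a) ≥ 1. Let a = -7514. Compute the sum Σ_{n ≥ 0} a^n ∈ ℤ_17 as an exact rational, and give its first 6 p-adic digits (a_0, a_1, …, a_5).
Σ a^n = 1/(1 − a) = 1/7515;  first 6 digits = (1, 0, 8, 15, 12, 5)

v_17(a) = 2 ≥ 1, so the series converges in ℤ_17 to 1/(1 − a) = 1/(1 − (-7514)) = 1/7515. Expand this rational in ℤ_17: compute digits iteratively via d_i = x_i mod 17, x_{i+1} = (x_i − d_i)/17. The first 6 digits are (1, 0, 8, 15, 12, 5).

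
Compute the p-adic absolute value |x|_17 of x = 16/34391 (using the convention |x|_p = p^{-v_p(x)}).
|16/34391|_17 = 4913

Step 1 — compute v_17(x) by factoring powers of 17 out of the numerator and denominator: v_17(16/34391) = -3. Step 2 — apply |x|_p = p^{-v_p(x)} = 17^{3} = 4913.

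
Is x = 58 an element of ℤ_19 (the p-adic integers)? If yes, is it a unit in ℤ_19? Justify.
x ∈ ℤ_19^× (unit); v_19(x) = 0

ℤ_19 = {x ∈ ℚ_19 : v_19(x) ≥ 0} and ℤ_19^× = {x ∈ ℤ_19 : v_19(x) = 0}. Here v_19(58) = v_19(num) − v_19(den) = 0; compare against these criteria.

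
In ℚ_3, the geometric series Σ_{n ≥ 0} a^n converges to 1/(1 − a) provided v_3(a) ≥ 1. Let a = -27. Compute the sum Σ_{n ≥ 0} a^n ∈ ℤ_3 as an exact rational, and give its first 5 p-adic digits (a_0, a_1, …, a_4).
Σ a^n = 1/(1 − a) = 1/28;  first 5 digits = (1, 0, 0, 2, 2)

v_3(a) = 3 ≥ 1, so the series converges in ℤ_3 to 1/(1 − a) = 1/(1 − (-27)) = 1/28. Expand this rational in ℤ_3: compute digits iteratively via d_i = x_i mod 3, x_{i+1} = (x_i − d_i)/3. The first 5 digits are (1, 0, 0, 2, 2).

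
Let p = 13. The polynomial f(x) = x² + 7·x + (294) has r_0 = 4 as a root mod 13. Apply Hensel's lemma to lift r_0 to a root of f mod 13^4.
r_3 = 15214 (mod 28561)

Hensel: r_{i+1} = r_i − f(r_i)·(f′(r_i))^{-1} mod 13^{i+2}, f′(x) = 2x + 7. Iterate:
  r_0 = 4 (mod 13)
  r_1 = 4 (mod 169)
  r_2 = 2032 (mod 2197)
  r_3 = 15214 (mod 28561)
Final: r = 15214 satisfies f(r) ≡ 0 mod 13^4.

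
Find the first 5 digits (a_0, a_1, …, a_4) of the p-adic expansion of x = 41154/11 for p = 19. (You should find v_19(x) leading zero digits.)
(a_0, …, a_4) = (0, 0, 0, 4, 5)

v_19(41154/11) = 3, so a_0 = ... = a_2 = 0. Factor out: x = 19^3 · u with u = 6/11 a unit in ℤ_19. Expand u iteratively via a_{v+i} = u_i mod 19, u_{i+1} = (u_i − a_{v+i})/19:
  u_0 = 6/11;  a_3 = 4;  u_1 = (u_0 − 4)/19 = -2/11
  u_1 = -2/11;  a_4 = 5;  u_2 = (u_1 − 5)/19 = -3/11
Digits: (0, 0, 0, 4, 5).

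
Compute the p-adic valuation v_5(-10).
v_5(-10) = 1

v_5(n) is the largest exponent k such that 5^k divides n. Factor out: -10 = -5^1 · 2. (Sign doesn't affect v_p.) So v_5(-10) = 1.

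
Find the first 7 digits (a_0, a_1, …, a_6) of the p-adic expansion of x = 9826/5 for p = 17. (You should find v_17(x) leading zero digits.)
(a_0, …, a_6) = (0, 0, 0, 14, 6, 3, 10)

v_17(9826/5) = 3, so a_0 = ... = a_2 = 0. Factor out: x = 17^3 · u with u = 2/5 a unit in ℤ_17. Expand u iteratively via a_{v+i} = u_i mod 17, u_{i+1} = (u_i − a_{v+i})/17:
  u_0 = 2/5;  a_3 = 14;  u_1 = (u_0 − 14)/17 = -4/5
  u_1 = -4/5;  a_4 = 6;  u_2 = (u_1 − 6)/17 = -2/5
  u_2 = -2/5;  a_5 = 3;  u_3 = (u_2 − 3)/17 = -1/5
  u_3 = -1/5;  a_6 = 10;  u_4 = (u_3 − 10)/17 = -3/5
Digits: (0, 0, 0, 14, 6, 3, 10).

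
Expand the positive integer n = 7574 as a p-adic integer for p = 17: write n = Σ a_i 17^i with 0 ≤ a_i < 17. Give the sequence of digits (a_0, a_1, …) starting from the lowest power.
(a_0, a_1, …) = (9, 3, 9, 1)

Repeated division by 17 gives the digits low-to-high: 7574 = 9 + 3·17^1 + 9·17^2 + 1·17^3. Digit sequence: (9, 3, 9, 1).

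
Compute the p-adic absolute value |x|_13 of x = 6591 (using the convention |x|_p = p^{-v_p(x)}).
|6591|_13 = 1/2197

Step 1 — compute v_13(x) by factoring powers of 13 out of the numerator and denominator: v_13(6591) = 3. Step 2 — apply |x|_p = p^{-v_p(x)} = 13^{-3} = 1/2197.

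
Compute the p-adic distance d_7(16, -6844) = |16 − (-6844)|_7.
d_7(16, -6844) = 1/343

Step 1 — x − y = 16 − (-6844) = 6860. Step 2 — v_7(6860) = 3 (factor: 6860 = (7^3 · 20); the sign does not affect v_p). Step 3 — |x − y|_7 = 7^{-3} = 1/343.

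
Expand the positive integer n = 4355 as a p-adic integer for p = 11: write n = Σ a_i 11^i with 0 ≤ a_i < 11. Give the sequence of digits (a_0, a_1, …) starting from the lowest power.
(a_0, a_1, …) = (10, 10, 2, 3)

Repeated division by 11 gives the digits low-to-high: 4355 = 10 + 10·11^1 + 2·11^2 + 3·11^3. Digit sequence: (10, 10, 2, 3).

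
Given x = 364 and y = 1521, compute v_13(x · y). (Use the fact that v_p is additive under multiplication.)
v_13(553644) = 3

v_p(x) = 1 (factor: 364 = 13^1 · 28); v_p(y) = 2 (factor: 1521 = 13^2 · 9). Additivity: v_p(xy) = v_p(x) + v_p(y) = 1 + 2 = 3. (Direct check: xy = 553644 = 13^3 · (252).)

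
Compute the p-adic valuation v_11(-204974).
v_11(-204974) = 4

v_11(n) is the largest exponent k such that 11^k divides n. Factor out: -204974 = -11^4 · 14. (Sign doesn't affect v_p.) So v_11(-204974) = 4.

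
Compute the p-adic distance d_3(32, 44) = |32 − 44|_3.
d_3(32, 44) = 1/3

Step 1 — x − y = 32 − 44 = -12. Step 2 — v_3(-12) = 1 (factor: -12 = −(3^1 · 4); the sign does not affect v_p). Step 3 — |x − y|_3 = 3^{-1} = 1/3.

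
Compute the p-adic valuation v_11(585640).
v_11(585640) = 4

v_11(n) is the largest exponent k such that 11^k divides n. Factor out: 585640 = 11^4 · 40. (Sign doesn't affect v_p.) So v_11(585640) = 4.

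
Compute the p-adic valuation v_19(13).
v_19(13) = 0

v_19(n) is the largest exponent k such that 19^k divides n. Factor out: 13 = 19^0 · 13. (Sign doesn't affect v_p.) So v_19(13) = 0.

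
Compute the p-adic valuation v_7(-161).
v_7(-161) = 1

v_7(n) is the largest exponent k such that 7^k divides n. Factor out: -161 = -7^1 · 23. (Sign doesn't affect v_p.) So v_7(-161) = 1.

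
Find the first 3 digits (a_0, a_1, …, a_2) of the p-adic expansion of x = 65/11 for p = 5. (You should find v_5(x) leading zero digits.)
(a_0, …, a_2) = (0, 3, 1)

v_5(65/11) = 1, so a_0 = ... = a_0 = 0. Factor out: x = 5^1 · u with u = 13/11 a unit in ℤ_5. Expand u iteratively via a_{v+i} = u_i mod 5, u_{i+1} = (u_i − a_{v+i})/5:
  u_0 = 13/11;  a_1 = 3;  u_1 = (u_0 − 3)/5 = -4/11
  u_1 = -4/11;  a_2 = 1;  u_2 = (u_1 − 1)/5 = -3/11
Digits: (0, 3, 1).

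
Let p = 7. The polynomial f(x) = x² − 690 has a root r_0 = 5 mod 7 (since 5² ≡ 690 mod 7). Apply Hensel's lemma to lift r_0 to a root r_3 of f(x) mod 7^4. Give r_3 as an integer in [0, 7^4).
r_3 = 1027 (mod 2401)

Hensel's recurrence: r_{i+1} = r_i − f(r_i)·(f′(r_i))^{-1} mod 7^{i+2}, with f′(x) = 2x. Iterate:
  r_0 = 5 (mod 7)
  r_1 = 47 (mod 49)
  r_2 = 341 (mod 343)
  r_3 = 1027 (mod 2401)
Final: r_3 = 1027, and one checks f(r_3) ≡ 0 mod 7^4.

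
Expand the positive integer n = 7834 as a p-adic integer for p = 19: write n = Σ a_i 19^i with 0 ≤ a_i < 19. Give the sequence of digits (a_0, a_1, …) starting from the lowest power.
(a_0, a_1, …) = (6, 13, 2, 1)

Repeated division by 19 gives the digits low-to-high: 7834 = 6 + 13·19^1 + 2·19^2 + 1·19^3. Digit sequence: (6, 13, 2, 1).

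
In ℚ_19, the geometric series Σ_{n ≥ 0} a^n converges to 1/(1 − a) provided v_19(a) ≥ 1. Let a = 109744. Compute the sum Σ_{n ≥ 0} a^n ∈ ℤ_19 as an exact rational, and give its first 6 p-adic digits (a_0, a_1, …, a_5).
Σ a^n = 1/(1 − a) = -1/109743;  first 6 digits = (1, 0, 0, 16, 0, 0)

v_19(a) = 3 ≥ 1, so the series converges in ℤ_19 to 1/(1 − a) = 1/(1 − 109744) = -1/109743. Expand this rational in ℤ_19: compute digits iteratively via d_i = x_i mod 19, x_{i+1} = (x_i − d_i)/19. The first 6 digits are (1, 0, 0, 16, 0, 0).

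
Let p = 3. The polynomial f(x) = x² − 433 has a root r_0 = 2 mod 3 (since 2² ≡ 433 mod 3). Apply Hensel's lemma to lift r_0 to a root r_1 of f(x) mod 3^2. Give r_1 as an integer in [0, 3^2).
r_1 = 8 (mod 9)

Hensel's recurrence: r_{i+1} = r_i − f(r_i)·(f′(r_i))^{-1} mod 3^{i+2}, with f′(x) = 2x. Iterate:
  r_0 = 2 (mod 3)
  r_1 = 8 (mod 9)
Final: r_1 = 8, and one checks f(r_1) ≡ 0 mod 3^2.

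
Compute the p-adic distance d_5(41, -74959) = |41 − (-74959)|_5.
d_5(41, -74959) = 1/3125

Step 1 — x − y = 41 − (-74959) = 75000. Step 2 — v_5(75000) = 5 (factor: 75000 = (5^5 · 24); the sign does not affect v_p). Step 3 — |x − y|_5 = 5^{-5} = 1/3125.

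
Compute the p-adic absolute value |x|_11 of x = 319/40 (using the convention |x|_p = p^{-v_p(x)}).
|319/40|_11 = 1/11

Step 1 — compute v_11(x) by factoring powers of 11 out of the numerator and denominator: v_11(319/40) = 1. Step 2 — apply |x|_p = p^{-v_p(x)} = 11^{-1} = 1/11.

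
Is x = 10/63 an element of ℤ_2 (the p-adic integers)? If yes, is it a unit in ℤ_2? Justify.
x ∈ ℤ_2 but not a unit; v_2(x) = 1 > 0

ℤ_2 = {x ∈ ℚ_2 : v_2(x) ≥ 0} and ℤ_2^× = {x ∈ ℤ_2 : v_2(x) = 0}. Here v_2(10/63) = v_2(num) − v_2(den) = 1; compare against these criteria.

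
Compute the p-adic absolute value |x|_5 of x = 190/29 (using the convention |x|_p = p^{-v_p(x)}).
|190/29|_5 = 1/5

Step 1 — compute v_5(x) by factoring powers of 5 out of the numerator and denominator: v_5(190/29) = 1. Step 2 — apply |x|_p = p^{-v_p(x)} = 5^{-1} = 1/5.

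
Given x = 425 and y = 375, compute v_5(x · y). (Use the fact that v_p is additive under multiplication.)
v_5(159375) = 5

v_p(x) = 2 (factor: 425 = 5^2 · 17); v_p(y) = 3 (factor: 375 = 5^3 · 3). Additivity: v_p(xy) = v_p(x) + v_p(y) = 2 + 3 = 5. (Direct check: xy = 159375 = 5^5 · (51).)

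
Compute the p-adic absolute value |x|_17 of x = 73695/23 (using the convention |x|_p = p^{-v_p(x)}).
|73695/23|_17 = 1/4913

Step 1 — compute v_17(x) by factoring powers of 17 out of the numerator and denominator: v_17(73695/23) = 3. Step 2 — apply |x|_p = p^{-v_p(x)} = 17^{-3} = 1/4913.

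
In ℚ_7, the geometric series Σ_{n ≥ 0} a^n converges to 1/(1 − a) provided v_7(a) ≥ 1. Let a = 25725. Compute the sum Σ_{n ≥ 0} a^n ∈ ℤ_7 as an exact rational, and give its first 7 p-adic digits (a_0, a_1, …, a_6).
Σ a^n = 1/(1 − a) = -1/25724;  first 7 digits = (1, 0, 0, 5, 3, 1, 4)

v_7(a) = 3 ≥ 1, so the series converges in ℤ_7 to 1/(1 − a) = 1/(1 − 25725) = -1/25724. Expand this rational in ℤ_7: compute digits iteratively via d_i = x_i mod 7, x_{i+1} = (x_i − d_i)/7. The first 7 digits are (1, 0, 0, 5, 3, 1, 4).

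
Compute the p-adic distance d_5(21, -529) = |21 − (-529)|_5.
d_5(21, -529) = 1/25

Step 1 — x − y = 21 − (-529) = 550. Step 2 — v_5(550) = 2 (factor: 550 = (5^2 · 22); the sign does not affect v_p). Step 3 — |x − y|_5 = 5^{-2} = 1/25.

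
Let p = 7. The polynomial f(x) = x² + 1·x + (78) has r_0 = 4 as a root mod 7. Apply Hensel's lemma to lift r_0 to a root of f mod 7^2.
r_1 = 4 (mod 49)

Hensel: r_{i+1} = r_i − f(r_i)·(f′(r_i))^{-1} mod 7^{i+2}, f′(x) = 2x + 1. Iterate:
  r_0 = 4 (mod 7)
  r_1 = 4 (mod 49)
Final: r = 4 satisfies f(r) ≡ 0 mod 7^2.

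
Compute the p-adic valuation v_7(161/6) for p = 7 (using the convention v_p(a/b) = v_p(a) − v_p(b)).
v_7(161/6) = 1

Factor powers of 7 from the numerator and denominator of the reduced fraction: 161 = 7^1 · 23 and 6 = 7^0 · 6. Apply v_p(a/b) = v_p(a) − v_p(b): v_7(161/6) = 1 − 0 = 1.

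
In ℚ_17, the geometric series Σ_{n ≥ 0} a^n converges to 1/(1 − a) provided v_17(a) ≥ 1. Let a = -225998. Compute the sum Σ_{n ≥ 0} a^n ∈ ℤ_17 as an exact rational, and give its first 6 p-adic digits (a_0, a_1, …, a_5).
Σ a^n = 1/(1 − a) = 1/225999;  first 6 digits = (1, 0, 0, 5, 14, 16)

v_17(a) = 3 ≥ 1, so the series converges in ℤ_17 to 1/(1 − a) = 1/(1 − (-225998)) = 1/225999. Expand this rational in ℤ_17: compute digits iteratively via d_i = x_i mod 17, x_{i+1} = (x_i − d_i)/17. The first 6 digits are (1, 0, 0, 5, 14, 16).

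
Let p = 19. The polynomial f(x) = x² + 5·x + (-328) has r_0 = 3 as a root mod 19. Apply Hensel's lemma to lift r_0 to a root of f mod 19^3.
r_2 = 1770 (mod 6859)

Hensel: r_{i+1} = r_i − f(r_i)·(f′(r_i))^{-1} mod 19^{i+2}, f′(x) = 2x + 5. Iterate:
  r_0 = 3 (mod 19)
  r_1 = 326 (mod 361)
  r_2 = 1770 (mod 6859)
Final: r = 1770 satisfies f(r) ≡ 0 mod 19^3.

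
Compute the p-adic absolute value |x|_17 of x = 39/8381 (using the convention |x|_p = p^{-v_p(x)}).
|39/8381|_17 = 289

Step 1 — compute v_17(x) by factoring powers of 17 out of the numerator and denominator: v_17(39/8381) = -2. Step 2 — apply |x|_p = p^{-v_p(x)} = 17^{2} = 289.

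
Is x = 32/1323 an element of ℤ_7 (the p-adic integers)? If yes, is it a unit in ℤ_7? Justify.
x ∉ ℤ_7 (v_7(x) = -2 < 0)

ℤ_7 = {x ∈ ℚ_7 : v_7(x) ≥ 0} and ℤ_7^× = {x ∈ ℤ_7 : v_7(x) = 0}. Here v_7(32/1323) = v_7(num) − v_7(den) = -2; compare against these criteria.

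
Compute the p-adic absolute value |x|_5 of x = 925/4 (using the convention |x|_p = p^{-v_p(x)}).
|925/4|_5 = 1/25

Step 1 — compute v_5(x) by factoring powers of 5 out of the numerator and denominator: v_5(925/4) = 2. Step 2 — apply |x|_p = p^{-v_p(x)} = 5^{-2} = 1/25.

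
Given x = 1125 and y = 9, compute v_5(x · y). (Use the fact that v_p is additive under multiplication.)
v_5(10125) = 3

v_p(x) = 3 (factor: 1125 = 5^3 · 9); v_p(y) = 0 (factor: 9 = 5^0 · 9). Additivity: v_p(xy) = v_p(x) + v_p(y) = 3 + 0 = 3. (Direct check: xy = 10125 = 5^3 · (81).)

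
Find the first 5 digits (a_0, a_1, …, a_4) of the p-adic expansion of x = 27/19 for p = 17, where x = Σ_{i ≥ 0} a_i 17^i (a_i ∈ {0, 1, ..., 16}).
(a_0, …, a_4) = (5, 15, 0, 8, 4)

v_17(27/19) = 0 (numerator and denominator both coprime to 17), so x ∈ ℤ_17^×. Compute digits iteratively via a_i = x_i mod 17, x_{i+1} = (x_i − a_i)/17, with x_0 = x:
  x_0 = 27/19;  a_0 = 5;  x_1 = (x_0 − 5)/17 = -4/19
  x_1 = -4/19;  a_1 = 15;  x_2 = (x_1 − 15)/17 = -17/19
  x_2 = -17/19;  a_2 = 0;  x_3 = (x_2 − 0)/17 = -1/19
  x_3 = -1/19;  a_3 = 8;  x_4 = (x_3 − 8)/17 = -9/19
  x_4 = -9/19;  a_4 = 4;  x_5 = (x_4 − 4)/17 = -5/19
Digits: (5, 15, 0, 8, 4).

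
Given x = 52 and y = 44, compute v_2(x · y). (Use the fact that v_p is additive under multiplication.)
v_2(2288) = 4

v_p(x) = 2 (factor: 52 = 2^2 · 13); v_p(y) = 2 (factor: 44 = 2^2 · 11). Additivity: v_p(xy) = v_p(x) + v_p(y) = 2 + 2 = 4. (Direct check: xy = 2288 = 2^4 · (143).)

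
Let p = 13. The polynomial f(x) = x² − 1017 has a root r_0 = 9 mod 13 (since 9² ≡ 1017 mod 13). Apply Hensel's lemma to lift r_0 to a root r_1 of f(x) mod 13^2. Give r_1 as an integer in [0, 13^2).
r_1 = 61 (mod 169)

Hensel's recurrence: r_{i+1} = r_i − f(r_i)·(f′(r_i))^{-1} mod 13^{i+2}, with f′(x) = 2x. Iterate:
  r_0 = 9 (mod 13)
  r_1 = 61 (mod 169)
Final: r_1 = 61, and one checks f(r_1) ≡ 0 mod 13^2.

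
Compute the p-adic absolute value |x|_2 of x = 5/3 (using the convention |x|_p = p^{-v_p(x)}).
|5/3|_2 = 1

Step 1 — compute v_2(x) by factoring powers of 2 out of the numerator and denominator: v_2(5/3) = 0. Step 2 — apply |x|_p = p^{-v_p(x)} = 2^{0} = 1.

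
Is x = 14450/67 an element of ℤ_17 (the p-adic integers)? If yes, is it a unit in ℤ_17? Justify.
x ∈ ℤ_17 but not a unit; v_17(x) = 2 > 0

ℤ_17 = {x ∈ ℚ_17 : v_17(x) ≥ 0} and ℤ_17^× = {x ∈ ℤ_17 : v_17(x) = 0}. Here v_17(14450/67) = v_17(num) − v_17(den) = 2; compare against these criteria.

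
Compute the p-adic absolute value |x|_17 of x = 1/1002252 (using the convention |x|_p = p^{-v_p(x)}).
|1/1002252|_17 = 83521

Step 1 — compute v_17(x) by factoring powers of 17 out of the numerator and denominator: v_17(1/1002252) = -4. Step 2 — apply |x|_p = p^{-v_p(x)} = 17^{4} = 83521.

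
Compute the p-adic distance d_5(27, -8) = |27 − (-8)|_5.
d_5(27, -8) = 1/5

Step 1 — x − y = 27 − (-8) = 35. Step 2 — v_5(35) = 1 (factor: 35 = (5^1 · 7); the sign does not affect v_p). Step 3 — |x − y|_5 = 5^{-1} = 1/5.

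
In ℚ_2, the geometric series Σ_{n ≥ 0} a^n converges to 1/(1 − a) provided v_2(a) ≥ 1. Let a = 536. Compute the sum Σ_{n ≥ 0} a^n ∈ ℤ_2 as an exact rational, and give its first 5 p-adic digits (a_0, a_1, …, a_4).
Σ a^n = 1/(1 − a) = -1/535;  first 5 digits = (1, 0, 0, 1, 1)

v_2(a) = 3 ≥ 1, so the series converges in ℤ_2 to 1/(1 − a) = 1/(1 − 536) = -1/535. Expand this rational in ℤ_2: compute digits iteratively via d_i = x_i mod 2, x_{i+1} = (x_i − d_i)/2. The first 5 digits are (1, 0, 0, 1, 1).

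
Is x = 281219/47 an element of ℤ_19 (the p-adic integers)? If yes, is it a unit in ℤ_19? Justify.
x ∈ ℤ_19 but not a unit; v_19(x) = 3 > 0

ℤ_19 = {x ∈ ℚ_19 : v_19(x) ≥ 0} and ℤ_19^× = {x ∈ ℤ_19 : v_19(x) = 0}. Here v_19(281219/47) = v_19(num) − v_19(den) = 3; compare against these criteria.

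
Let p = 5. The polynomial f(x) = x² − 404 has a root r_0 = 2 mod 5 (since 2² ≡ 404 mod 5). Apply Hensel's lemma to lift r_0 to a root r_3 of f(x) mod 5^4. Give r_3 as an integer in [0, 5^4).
r_3 = 102 (mod 625)

Hensel's recurrence: r_{i+1} = r_i − f(r_i)·(f′(r_i))^{-1} mod 5^{i+2}, with f′(x) = 2x. Iterate:
  r_0 = 2 (mod 5)
  r_1 = 2 (mod 25)
  r_2 = 102 (mod 125)
  r_3 = 102 (mod 625)
Final: r_3 = 102, and one checks f(r_3) ≡ 0 mod 5^4.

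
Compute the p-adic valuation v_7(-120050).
v_7(-120050) = 4

v_7(n) is the largest exponent k such that 7^k divides n. Factor out: -120050 = -7^4 · 50. (Sign doesn't affect v_p.) So v_7(-120050) = 4.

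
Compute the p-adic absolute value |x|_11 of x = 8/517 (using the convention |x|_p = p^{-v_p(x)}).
|8/517|_11 = 11

Step 1 — compute v_11(x) by factoring powers of 11 out of the numerator and denominator: v_11(8/517) = -1. Step 2 — apply |x|_p = p^{-v_p(x)} = 11^{1} = 11.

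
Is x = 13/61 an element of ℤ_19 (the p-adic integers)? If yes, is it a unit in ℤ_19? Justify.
x ∈ ℤ_19^× (unit); v_19(x) = 0

ℤ_19 = {x ∈ ℚ_19 : v_19(x) ≥ 0} and ℤ_19^× = {x ∈ ℤ_19 : v_19(x) = 0}. Here v_19(13/61) = v_19(num) − v_19(den) = 0; compare against these criteria.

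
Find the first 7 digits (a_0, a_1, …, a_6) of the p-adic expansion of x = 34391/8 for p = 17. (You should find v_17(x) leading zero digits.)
(a_0, …, a_6) = (0, 0, 0, 3, 2, 2, 2)

v_17(34391/8) = 3, so a_0 = ... = a_2 = 0. Factor out: x = 17^3 · u with u = 7/8 a unit in ℤ_17. Expand u iteratively via a_{v+i} = u_i mod 17, u_{i+1} = (u_i − a_{v+i})/17:
  u_0 = 7/8;  a_3 = 3;  u_1 = (u_0 − 3)/17 = -1/8
  u_1 = -1/8;  a_4 = 2;  u_2 = (u_1 − 2)/17 = -1/8
  u_2 = -1/8;  a_5 = 2;  u_3 = (u_2 − 2)/17 = -1/8
  u_3 = -1/8;  a_6 = 2;  u_4 = (u_3 − 2)/17 = -1/8
Digits: (0, 0, 0, 3, 2, 2, 2).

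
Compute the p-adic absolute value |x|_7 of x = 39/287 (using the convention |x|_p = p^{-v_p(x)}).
|39/287|_7 = 7

Step 1 — compute v_7(x) by factoring powers of 7 out of the numerator and denominator: v_7(39/287) = -1. Step 2 — apply |x|_p = p^{-v_p(x)} = 7^{1} = 7.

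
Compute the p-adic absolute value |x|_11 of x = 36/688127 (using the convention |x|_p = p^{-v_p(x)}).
|36/688127|_11 = 14641

Step 1 — compute v_11(x) by factoring powers of 11 out of the numerator and denominator: v_11(36/688127) = -4. Step 2 — apply |x|_p = p^{-v_p(x)} = 11^{4} = 14641.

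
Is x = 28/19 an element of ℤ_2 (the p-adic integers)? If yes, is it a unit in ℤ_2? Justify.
x ∈ ℤ_2 but not a unit; v_2(x) = 2 > 0

ℤ_2 = {x ∈ ℚ_2 : v_2(x) ≥ 0} and ℤ_2^× = {x ∈ ℤ_2 : v_2(x) = 0}. Here v_2(28/19) = v_2(num) − v_2(den) = 2; compare against these criteria.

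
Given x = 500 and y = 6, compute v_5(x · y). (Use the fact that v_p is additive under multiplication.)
v_5(3000) = 3

v_p(x) = 3 (factor: 500 = 5^3 · 4); v_p(y) = 0 (factor: 6 = 5^0 · 6). Additivity: v_p(xy) = v_p(x) + v_p(y) = 3 + 0 = 3. (Direct check: xy = 3000 = 5^3 · (24).)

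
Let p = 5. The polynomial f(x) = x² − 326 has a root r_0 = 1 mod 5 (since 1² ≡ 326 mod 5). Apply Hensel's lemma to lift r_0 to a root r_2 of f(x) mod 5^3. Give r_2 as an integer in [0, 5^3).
r_2 = 101 (mod 125)

Hensel's recurrence: r_{i+1} = r_i − f(r_i)·(f′(r_i))^{-1} mod 5^{i+2}, with f′(x) = 2x. Iterate:
  r_0 = 1 (mod 5)
  r_1 = 1 (mod 25)
  r_2 = 101 (mod 125)
Final: r_2 = 101, and one checks f(r_2) ≡ 0 mod 5^3.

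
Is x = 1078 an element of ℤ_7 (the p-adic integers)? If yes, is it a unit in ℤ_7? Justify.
x ∈ ℤ_7 but not a unit; v_7(x) = 2 > 0

ℤ_7 = {x ∈ ℚ_7 : v_7(x) ≥ 0} and ℤ_7^× = {x ∈ ℤ_7 : v_7(x) = 0}. Here v_7(1078) = v_7(num) − v_7(den) = 2; compare against these criteria.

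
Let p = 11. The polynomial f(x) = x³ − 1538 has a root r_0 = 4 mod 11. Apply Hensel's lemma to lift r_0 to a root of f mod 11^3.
r_2 = 554 (mod 1331)

Hensel: r_{i+1} = r_i − f(r_i)/f′(r_i) mod 11^{i+2}, where f′(x) = 3x². Iterate:
  r_0 = 4 (mod 11)
  r_1 = 70 (mod 121)
  r_2 = 554 (mod 1331)
Final: r = 554 with f(r) ≡ 0 mod 11^3.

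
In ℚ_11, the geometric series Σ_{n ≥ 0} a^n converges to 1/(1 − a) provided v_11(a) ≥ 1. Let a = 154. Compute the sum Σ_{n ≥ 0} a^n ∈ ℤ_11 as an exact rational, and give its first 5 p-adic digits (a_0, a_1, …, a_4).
Σ a^n = 1/(1 − a) = -1/153;  first 5 digits = (1, 3, 10, 0, 2)

v_11(a) = 1 ≥ 1, so the series converges in ℤ_11 to 1/(1 − a) = 1/(1 − 154) = -1/153. Expand this rational in ℤ_11: compute digits iteratively via d_i = x_i mod 11, x_{i+1} = (x_i − d_i)/11. The first 5 digits are (1, 3, 10, 0, 2).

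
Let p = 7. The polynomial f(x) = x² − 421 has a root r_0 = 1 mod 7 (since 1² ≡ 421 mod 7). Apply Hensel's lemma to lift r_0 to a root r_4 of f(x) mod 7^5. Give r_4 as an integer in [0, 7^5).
r_4 = 13147 (mod 16807)

Hensel's recurrence: r_{i+1} = r_i − f(r_i)·(f′(r_i))^{-1} mod 7^{i+2}, with f′(x) = 2x. Iterate:
  r_0 = 1 (mod 7)
  r_1 = 15 (mod 49)
  r_2 = 113 (mod 343)
  r_3 = 1142 (mod 2401)
  r_4 = 13147 (mod 16807)
Final: r_4 = 13147, and one checks f(r_4) ≡ 0 mod 7^5.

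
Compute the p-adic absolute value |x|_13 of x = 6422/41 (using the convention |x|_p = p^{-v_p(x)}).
|6422/41|_13 = 1/169

Step 1 — compute v_13(x) by factoring powers of 13 out of the numerator and denominator: v_13(6422/41) = 2. Step 2 — apply |x|_p = p^{-v_p(x)} = 13^{-2} = 1/169.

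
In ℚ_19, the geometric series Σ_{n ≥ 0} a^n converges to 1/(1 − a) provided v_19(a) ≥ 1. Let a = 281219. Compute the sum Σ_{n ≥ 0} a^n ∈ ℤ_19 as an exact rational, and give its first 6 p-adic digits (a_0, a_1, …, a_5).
Σ a^n = 1/(1 − a) = -1/281218;  first 6 digits = (1, 0, 0, 3, 2, 0)

v_19(a) = 3 ≥ 1, so the series converges in ℤ_19 to 1/(1 − a) = 1/(1 − 281219) = -1/281218. Expand this rational in ℤ_19: compute digits iteratively via d_i = x_i mod 19, x_{i+1} = (x_i − d_i)/19. The first 6 digits are (1, 0, 0, 3, 2, 0).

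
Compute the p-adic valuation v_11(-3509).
v_11(-3509) = 2

v_11(n) is the largest exponent k such that 11^k divides n. Factor out: -3509 = -11^2 · 29. (Sign doesn't affect v_p.) So v_11(-3509) = 2.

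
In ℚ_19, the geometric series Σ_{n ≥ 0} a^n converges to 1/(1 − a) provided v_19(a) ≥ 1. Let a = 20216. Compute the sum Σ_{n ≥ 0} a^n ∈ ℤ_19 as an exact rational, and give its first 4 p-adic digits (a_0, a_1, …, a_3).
Σ a^n = 1/(1 − a) = -1/20215;  first 4 digits = (1, 0, 18, 2)

v_19(a) = 2 ≥ 1, so the series converges in ℤ_19 to 1/(1 − a) = 1/(1 − 20216) = -1/20215. Expand this rational in ℤ_19: compute digits iteratively via d_i = x_i mod 19, x_{i+1} = (x_i − d_i)/19. The first 4 digits are (1, 0, 18, 2).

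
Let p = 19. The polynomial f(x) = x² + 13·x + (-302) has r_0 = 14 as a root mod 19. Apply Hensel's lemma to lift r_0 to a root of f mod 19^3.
r_2 = 2636 (mod 6859)

Hensel: r_{i+1} = r_i − f(r_i)·(f′(r_i))^{-1} mod 19^{i+2}, f′(x) = 2x + 13. Iterate:
  r_0 = 14 (mod 19)
  r_1 = 109 (mod 361)
  r_2 = 2636 (mod 6859)
Final: r = 2636 satisfies f(r) ≡ 0 mod 19^3.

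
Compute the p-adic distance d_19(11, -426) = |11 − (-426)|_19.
d_19(11, -426) = 1/19

Step 1 — x − y = 11 − (-426) = 437. Step 2 — v_19(437) = 1 (factor: 437 = (19^1 · 23); the sign does not affect v_p). Step 3 — |x − y|_19 = 19^{-1} = 1/19.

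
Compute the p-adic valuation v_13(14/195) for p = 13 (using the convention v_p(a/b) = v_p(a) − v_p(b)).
v_13(14/195) = -1

Factor powers of 13 from the numerator and denominator of the reduced fraction: 14 = 13^0 · 14 and 195 = 13^1 · 15. Apply v_p(a/b) = v_p(a) − v_p(b): v_13(14/195) = 0 − 1 = -1.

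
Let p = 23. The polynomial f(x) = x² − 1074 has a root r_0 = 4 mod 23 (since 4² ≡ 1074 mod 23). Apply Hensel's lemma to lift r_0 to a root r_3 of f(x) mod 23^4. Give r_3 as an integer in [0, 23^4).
r_3 = 210017 (mod 279841)

Hensel's recurrence: r_{i+1} = r_i − f(r_i)·(f′(r_i))^{-1} mod 23^{i+2}, with f′(x) = 2x. Iterate:
  r_0 = 4 (mod 23)
  r_1 = 4 (mod 529)
  r_2 = 3178 (mod 12167)
  r_3 = 210017 (mod 279841)
Final: r_3 = 210017, and one checks f(r_3) ≡ 0 mod 23^4.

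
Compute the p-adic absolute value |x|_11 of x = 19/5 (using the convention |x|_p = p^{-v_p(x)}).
|19/5|_11 = 1

Step 1 — compute v_11(x) by factoring powers of 11 out of the numerator and denominator: v_11(19/5) = 0. Step 2 — apply |x|_p = p^{-v_p(x)} = 11^{0} = 1.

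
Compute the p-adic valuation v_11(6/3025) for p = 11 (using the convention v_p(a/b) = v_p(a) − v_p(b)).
v_11(6/3025) = -2

Factor powers of 11 from the numerator and denominator of the reduced fraction: 6 = 11^0 · 6 and 3025 = 11^2 · 25. Apply v_p(a/b) = v_p(a) − v_p(b): v_11(6/3025) = 0 − 2 = -2.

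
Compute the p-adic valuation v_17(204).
v_17(204) = 1

v_17(n) is the largest exponent k such that 17^k divides n. Factor out: 204 = 17^1 · 12. (Sign doesn't affect v_p.) So v_17(204) = 1.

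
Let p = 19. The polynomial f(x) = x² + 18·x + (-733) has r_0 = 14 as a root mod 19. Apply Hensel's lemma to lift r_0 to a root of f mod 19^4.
r_3 = 100182 (mod 130321)

Hensel: r_{i+1} = r_i − f(r_i)·(f′(r_i))^{-1} mod 19^{i+2}, f′(x) = 2x + 18. Iterate:
  r_0 = 14 (mod 19)
  r_1 = 185 (mod 361)
  r_2 = 4156 (mod 6859)
  r_3 = 100182 (mod 130321)
Final: r = 100182 satisfies f(r) ≡ 0 mod 19^4.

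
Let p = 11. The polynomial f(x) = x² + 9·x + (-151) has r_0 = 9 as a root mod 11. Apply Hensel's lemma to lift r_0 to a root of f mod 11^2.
r_1 = 31 (mod 121)

Hensel: r_{i+1} = r_i − f(r_i)·(f′(r_i))^{-1} mod 11^{i+2}, f′(x) = 2x + 9. Iterate:
  r_0 = 9 (mod 11)
  r_1 = 31 (mod 121)
Final: r = 31 satisfies f(r) ≡ 0 mod 11^2.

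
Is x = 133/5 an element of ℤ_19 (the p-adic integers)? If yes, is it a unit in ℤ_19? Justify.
x ∈ ℤ_19 but not a unit; v_19(x) = 1 > 0

ℤ_19 = {x ∈ ℚ_19 : v_19(x) ≥ 0} and ℤ_19^× = {x ∈ ℤ_19 : v_19(x) = 0}. Here v_19(133/5) = v_19(num) − v_19(den) = 1; compare against these criteria.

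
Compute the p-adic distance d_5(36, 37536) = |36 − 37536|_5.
d_5(36, 37536) = 1/3125

Step 1 — x − y = 36 − 37536 = -37500. Step 2 — v_5(-37500) = 5 (factor: -37500 = −(5^5 · 12); the sign does not affect v_p). Step 3 — |x − y|_5 = 5^{-5} = 1/3125.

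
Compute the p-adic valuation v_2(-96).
v_2(-96) = 5

v_2(n) is the largest exponent k such that 2^k divides n. Factor out: -96 = -2^5 · 3. (Sign doesn't affect v_p.) So v_2(-96) = 5.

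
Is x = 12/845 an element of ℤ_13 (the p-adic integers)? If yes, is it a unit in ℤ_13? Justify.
x ∉ ℤ_13 (v_13(x) = -2 < 0)

ℤ_13 = {x ∈ ℚ_13 : v_13(x) ≥ 0} and ℤ_13^× = {x ∈ ℤ_13 : v_13(x) = 0}. Here v_13(12/845) = v_13(num) − v_13(den) = -2; compare against these criteria.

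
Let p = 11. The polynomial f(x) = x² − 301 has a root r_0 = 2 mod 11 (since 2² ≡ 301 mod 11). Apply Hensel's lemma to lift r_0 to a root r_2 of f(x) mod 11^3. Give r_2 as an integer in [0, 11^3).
r_2 = 1256 (mod 1331)

Hensel's recurrence: r_{i+1} = r_i − f(r_i)·(f′(r_i))^{-1} mod 11^{i+2}, with f′(x) = 2x. Iterate:
  r_0 = 2 (mod 11)
  r_1 = 46 (mod 121)
  r_2 = 1256 (mod 1331)
Final: r_2 = 1256, and one checks f(r_2) ≡ 0 mod 11^3.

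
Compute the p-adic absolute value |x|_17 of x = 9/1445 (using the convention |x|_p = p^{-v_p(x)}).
|9/1445|_17 = 289

Step 1 — compute v_17(x) by factoring powers of 17 out of the numerator and denominator: v_17(9/1445) = -2. Step 2 — apply |x|_p = p^{-v_p(x)} = 17^{2} = 289.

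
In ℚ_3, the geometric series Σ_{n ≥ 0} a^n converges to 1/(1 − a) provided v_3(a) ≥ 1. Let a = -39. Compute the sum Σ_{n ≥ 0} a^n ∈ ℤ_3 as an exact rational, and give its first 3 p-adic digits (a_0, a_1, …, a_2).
Σ a^n = 1/(1 − a) = 1/40;  first 3 digits = (1, 2, 2)

v_3(a) = 1 ≥ 1, so the series converges in ℤ_3 to 1/(1 − a) = 1/(1 − (-39)) = 1/40. Expand this rational in ℤ_3: compute digits iteratively via d_i = x_i mod 3, x_{i+1} = (x_i − d_i)/3. The first 3 digits are (1, 2, 2).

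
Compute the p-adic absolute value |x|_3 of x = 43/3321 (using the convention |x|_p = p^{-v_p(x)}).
|43/3321|_3 = 81

Step 1 — compute v_3(x) by factoring powers of 3 out of the numerator and denominator: v_3(43/3321) = -4. Step 2 — apply |x|_p = p^{-v_p(x)} = 3^{4} = 81.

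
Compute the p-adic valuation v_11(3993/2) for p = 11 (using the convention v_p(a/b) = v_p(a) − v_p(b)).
v_11(3993/2) = 3

Factor powers of 11 from the numerator and denominator of the reduced fraction: 3993 = 11^3 · 3 and 2 = 11^0 · 2. Apply v_p(a/b) = v_p(a) − v_p(b): v_11(3993/2) = 3 − 0 = 3.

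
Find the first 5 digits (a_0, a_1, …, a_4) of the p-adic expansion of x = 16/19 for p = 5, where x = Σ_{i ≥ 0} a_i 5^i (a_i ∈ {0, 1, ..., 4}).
(a_0, …, a_4) = (4, 2, 0, 2, 3)

v_5(16/19) = 0 (numerator and denominator both coprime to 5), so x ∈ ℤ_5^×. Compute digits iteratively via a_i = x_i mod 5, x_{i+1} = (x_i − a_i)/5, with x_0 = x:
  x_0 = 16/19;  a_0 = 4;  x_1 = (x_0 − 4)/5 = -12/19
  x_1 = -12/19;  a_1 = 2;  x_2 = (x_1 − 2)/5 = -10/19
  x_2 = -10/19;  a_2 = 0;  x_3 = (x_2 − 0)/5 = -2/19
  x_3 = -2/19;  a_3 = 2;  x_4 = (x_3 − 2)/5 = -8/19
  x_4 = -8/19;  a_4 = 3;  x_5 = (x_4 − 3)/5 = -13/19
Digits: (4, 2, 0, 2, 3).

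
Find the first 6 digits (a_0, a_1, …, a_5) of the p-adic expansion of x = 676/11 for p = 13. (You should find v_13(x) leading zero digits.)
(a_0, …, a_5) = (0, 0, 11, 11, 5, 9)

v_13(676/11) = 2, so a_0 = ... = a_1 = 0. Factor out: x = 13^2 · u with u = 4/11 a unit in ℤ_13. Expand u iteratively via a_{v+i} = u_i mod 13, u_{i+1} = (u_i − a_{v+i})/13:
  u_0 = 4/11;  a_2 = 11;  u_1 = (u_0 − 11)/13 = -9/11
  u_1 = -9/11;  a_3 = 11;  u_2 = (u_1 − 11)/13 = -10/11
  u_2 = -10/11;  a_4 = 5;  u_3 = (u_2 − 5)/13 = -5/11
  u_3 = -5/11;  a_5 = 9;  u_4 = (u_3 − 9)/13 = -8/11
Digits: (0, 0, 11, 11, 5, 9).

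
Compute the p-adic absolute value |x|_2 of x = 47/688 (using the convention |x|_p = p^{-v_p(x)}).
|47/688|_2 = 16

Step 1 — compute v_2(x) by factoring powers of 2 out of the numerator and denominator: v_2(47/688) = -4. Step 2 — apply |x|_p = p^{-v_p(x)} = 2^{4} = 16.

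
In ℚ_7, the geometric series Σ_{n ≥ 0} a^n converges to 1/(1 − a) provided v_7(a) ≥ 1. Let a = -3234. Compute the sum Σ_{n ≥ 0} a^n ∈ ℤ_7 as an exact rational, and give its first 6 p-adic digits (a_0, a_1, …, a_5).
Σ a^n = 1/(1 − a) = 1/3235;  first 6 digits = (1, 0, 4, 4, 0, 6)

v_7(a) = 2 ≥ 1, so the series converges in ℤ_7 to 1/(1 − a) = 1/(1 − (-3234)) = 1/3235. Expand this rational in ℤ_7: compute digits iteratively via d_i = x_i mod 7, x_{i+1} = (x_i − d_i)/7. The first 6 digits are (1, 0, 4, 4, 0, 6).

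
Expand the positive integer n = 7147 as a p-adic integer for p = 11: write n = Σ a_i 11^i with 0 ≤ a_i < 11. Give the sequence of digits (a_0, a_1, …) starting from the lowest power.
(a_0, a_1, …) = (8, 0, 4, 5)

Repeated division by 11 gives the digits low-to-high: 7147 = 8 + 4·11^2 + 5·11^3. Digit sequence: (8, 0, 4, 5).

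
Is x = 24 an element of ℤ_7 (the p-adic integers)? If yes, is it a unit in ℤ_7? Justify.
x ∈ ℤ_7^× (unit); v_7(x) = 0

ℤ_7 = {x ∈ ℚ_7 : v_7(x) ≥ 0} and ℤ_7^× = {x ∈ ℤ_7 : v_7(x) = 0}. Here v_7(24) = v_7(num) − v_7(den) = 0; compare against these criteria.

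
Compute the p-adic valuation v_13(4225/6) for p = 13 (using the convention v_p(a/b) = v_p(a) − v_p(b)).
v_13(4225/6) = 2

Factor powers of 13 from the numerator and denominator of the reduced fraction: 4225 = 13^2 · 25 and 6 = 13^0 · 6. Apply v_p(a/b) = v_p(a) − v_p(b): v_13(4225/6) = 2 − 0 = 2.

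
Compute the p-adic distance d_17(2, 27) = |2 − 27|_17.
d_17(2, 27) = 1

Step 1 — x − y = 2 − 27 = -25. Step 2 — v_17(-25) = 0 (factor: -25 = −(17^0 · 25); the sign does not affect v_p). Step 3 — |x − y|_17 = 17^{0} = 1.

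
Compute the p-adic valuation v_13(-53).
v_13(-53) = 0

v_13(n) is the largest exponent k such that 13^k divides n. Factor out: -53 = -13^0 · 53. (Sign doesn't affect v_p.) So v_13(-53) = 0.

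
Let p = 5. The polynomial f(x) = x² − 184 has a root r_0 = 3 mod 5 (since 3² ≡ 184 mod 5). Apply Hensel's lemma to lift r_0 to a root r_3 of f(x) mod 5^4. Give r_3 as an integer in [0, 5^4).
r_3 = 553 (mod 625)

Hensel's recurrence: r_{i+1} = r_i − f(r_i)·(f′(r_i))^{-1} mod 5^{i+2}, with f′(x) = 2x. Iterate:
  r_0 = 3 (mod 5)
  r_1 = 3 (mod 25)
  r_2 = 53 (mod 125)
  r_3 = 553 (mod 625)
Final: r_3 = 553, and one checks f(r_3) ≡ 0 mod 5^4.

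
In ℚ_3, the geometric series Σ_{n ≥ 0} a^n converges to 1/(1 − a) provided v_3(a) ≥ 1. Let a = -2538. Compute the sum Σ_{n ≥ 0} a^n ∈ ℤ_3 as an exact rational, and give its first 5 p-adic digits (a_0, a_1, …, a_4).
Σ a^n = 1/(1 − a) = 1/2539;  first 5 digits = (1, 0, 0, 2, 1)

v_3(a) = 3 ≥ 1, so the series converges in ℤ_3 to 1/(1 − a) = 1/(1 − (-2538)) = 1/2539. Expand this rational in ℤ_3: compute digits iteratively via d_i = x_i mod 3, x_{i+1} = (x_i − d_i)/3. The first 5 digits are (1, 0, 0, 2, 1).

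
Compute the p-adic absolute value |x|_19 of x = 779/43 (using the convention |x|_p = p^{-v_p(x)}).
|779/43|_19 = 1/19

Step 1 — compute v_19(x) by factoring powers of 19 out of the numerator and denominator: v_19(779/43) = 1. Step 2 — apply |x|_p = p^{-v_p(x)} = 19^{-1} = 1/19.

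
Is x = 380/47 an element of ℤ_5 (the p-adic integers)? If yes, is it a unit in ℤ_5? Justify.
x ∈ ℤ_5 but not a unit; v_5(x) = 1 > 0

ℤ_5 = {x ∈ ℚ_5 : v_5(x) ≥ 0} and ℤ_5^× = {x ∈ ℤ_5 : v_5(x) = 0}. Here v_5(380/47) = v_5(num) − v_5(den) = 1; compare against these criteria.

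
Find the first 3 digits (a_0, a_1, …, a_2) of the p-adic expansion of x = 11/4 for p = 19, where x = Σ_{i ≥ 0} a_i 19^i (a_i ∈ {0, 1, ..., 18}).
(a_0, …, a_2) = (17, 4, 14)

v_19(11/4) = 0 (numerator and denominator both coprime to 19), so x ∈ ℤ_19^×. Compute digits iteratively via a_i = x_i mod 19, x_{i+1} = (x_i − a_i)/19, with x_0 = x:
  x_0 = 11/4;  a_0 = 17;  x_1 = (x_0 − 17)/19 = -3/4
  x_1 = -3/4;  a_1 = 4;  x_2 = (x_1 − 4)/19 = -1/4
  x_2 = -1/4;  a_2 = 14;  x_3 = (x_2 − 14)/19 = -3/4
Digits: (17, 4, 14).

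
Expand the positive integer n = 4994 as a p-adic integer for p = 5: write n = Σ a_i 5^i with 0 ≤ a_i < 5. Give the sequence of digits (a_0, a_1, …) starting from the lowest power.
(a_0, a_1, …) = (4, 3, 4, 4, 2, 1)

Repeated division by 5 gives the digits low-to-high: 4994 = 4 + 3·5^1 + 4·5^2 + 4·5^3 + 2·5^4 + 1·5^5. Digit sequence: (4, 3, 4, 4, 2, 1).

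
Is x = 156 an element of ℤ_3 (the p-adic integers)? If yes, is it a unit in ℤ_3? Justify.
x ∈ ℤ_3 but not a unit; v_3(x) = 1 > 0

ℤ_3 = {x ∈ ℚ_3 : v_3(x) ≥ 0} and ℤ_3^× = {x ∈ ℤ_3 : v_3(x) = 0}. Here v_3(156) = v_3(num) − v_3(den) = 1; compare against these criteria.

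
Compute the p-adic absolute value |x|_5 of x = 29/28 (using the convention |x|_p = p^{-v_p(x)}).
|29/28|_5 = 1

Step 1 — compute v_5(x) by factoring powers of 5 out of the numerator and denominator: v_5(29/28) = 0. Step 2 — apply |x|_p = p^{-v_p(x)} = 5^{0} = 1.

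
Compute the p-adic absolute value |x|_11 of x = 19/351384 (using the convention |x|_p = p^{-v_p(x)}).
|19/351384|_11 = 14641

Step 1 — compute v_11(x) by factoring powers of 11 out of the numerator and denominator: v_11(19/351384) = -4. Step 2 — apply |x|_p = p^{-v_p(x)} = 11^{4} = 14641.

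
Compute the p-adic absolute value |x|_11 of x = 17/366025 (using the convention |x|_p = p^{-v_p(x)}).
|17/366025|_11 = 14641

Step 1 — compute v_11(x) by factoring powers of 11 out of the numerator and denominator: v_11(17/366025) = -4. Step 2 — apply |x|_p = p^{-v_p(x)} = 11^{4} = 14641.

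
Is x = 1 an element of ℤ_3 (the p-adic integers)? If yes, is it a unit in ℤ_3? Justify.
x ∈ ℤ_3^× (unit); v_3(x) = 0

ℤ_3 = {x ∈ ℚ_3 : v_3(x) ≥ 0} and ℤ_3^× = {x ∈ ℤ_3 : v_3(x) = 0}. Here v_3(1) = v_3(num) − v_3(den) = 0; compare against these criteria.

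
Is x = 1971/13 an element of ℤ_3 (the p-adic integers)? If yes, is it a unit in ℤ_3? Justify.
x ∈ ℤ_3 but not a unit; v_3(x) = 3 > 0

ℤ_3 = {x ∈ ℚ_3 : v_3(x) ≥ 0} and ℤ_3^× = {x ∈ ℤ_3 : v_3(x) = 0}. Here v_3(1971/13) = v_3(num) − v_3(den) = 3; compare against these criteria.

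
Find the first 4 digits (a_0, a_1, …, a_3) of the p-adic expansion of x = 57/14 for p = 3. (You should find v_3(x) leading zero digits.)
(a_0, …, a_3) = (0, 2, 0, 1)

v_3(57/14) = 1, so a_0 = ... = a_0 = 0. Factor out: x = 3^1 · u with u = 19/14 a unit in ℤ_3. Expand u iteratively via a_{v+i} = u_i mod 3, u_{i+1} = (u_i − a_{v+i})/3:
  u_0 = 19/14;  a_1 = 2;  u_1 = (u_0 − 2)/3 = -3/14
  u_1 = -3/14;  a_2 = 0;  u_2 = (u_1 − 0)/3 = -1/14
  u_2 = -1/14;  a_3 = 1;  u_3 = (u_2 − 1)/3 = -5/14
Digits: (0, 2, 0, 1).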